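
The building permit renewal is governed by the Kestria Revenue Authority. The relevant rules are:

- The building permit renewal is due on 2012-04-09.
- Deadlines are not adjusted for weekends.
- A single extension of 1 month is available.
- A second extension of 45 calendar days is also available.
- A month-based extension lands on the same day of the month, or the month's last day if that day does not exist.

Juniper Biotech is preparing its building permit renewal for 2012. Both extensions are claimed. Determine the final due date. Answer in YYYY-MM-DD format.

The statutory due date is 2012-04-09.
No adjustment is made for weekends or holidays, so 2012-04-09 stands.
Add 1 month to 2012-04-09: 2012-05-09.
2012-05-09 falls on a Wednesday. The rules make no weekend/holiday allowance, so it remains 2012-05-09.
Add the 45 calendar-day extension to 2012-05-09: 2012-06-23.
2012-06-23 falls on a Saturday. The rules make no weekend/holiday allowance, so it remains 2012-06-23.
So the filing is due 2012-06-23.

2012-06-23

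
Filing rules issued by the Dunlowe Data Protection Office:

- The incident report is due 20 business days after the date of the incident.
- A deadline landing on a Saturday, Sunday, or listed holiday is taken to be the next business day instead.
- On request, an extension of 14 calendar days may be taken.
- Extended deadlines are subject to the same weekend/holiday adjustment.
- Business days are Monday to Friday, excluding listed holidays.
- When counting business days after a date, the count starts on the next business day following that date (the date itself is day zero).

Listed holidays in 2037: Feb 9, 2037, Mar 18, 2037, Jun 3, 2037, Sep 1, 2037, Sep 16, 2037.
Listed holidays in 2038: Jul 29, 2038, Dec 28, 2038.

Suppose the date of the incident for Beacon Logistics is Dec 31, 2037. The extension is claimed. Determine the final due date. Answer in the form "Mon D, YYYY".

Counting 20 business days after Dec 31, 2037 (skipping weekends and listed holidays) reaches Jan 28, 2038.
Jan 28, 2038 is a Thursday and not a listed holiday, so it stands.
Applying the 14-calendar-day extension: Jan 28, 2038 + 14 days = Feb 11, 2038.
Since Feb 11, 2038 is a Thursday and not a holiday, the date is unchanged.
So the filing is due Feb 11, 2038.

Feb 11, 2038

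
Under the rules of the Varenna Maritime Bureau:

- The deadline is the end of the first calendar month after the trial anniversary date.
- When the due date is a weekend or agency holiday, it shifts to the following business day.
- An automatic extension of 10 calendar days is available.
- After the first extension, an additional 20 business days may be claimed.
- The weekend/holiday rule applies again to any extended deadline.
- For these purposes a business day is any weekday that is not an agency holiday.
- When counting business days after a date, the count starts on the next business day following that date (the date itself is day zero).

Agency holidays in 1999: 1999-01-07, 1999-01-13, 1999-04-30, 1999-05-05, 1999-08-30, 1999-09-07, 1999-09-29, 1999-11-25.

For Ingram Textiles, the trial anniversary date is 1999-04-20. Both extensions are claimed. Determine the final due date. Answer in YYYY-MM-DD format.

1999-07-08

1 month after 1999-04-20 falls in May 1999; the last day of that month is 1999-05-31.
Since 1999-05-31 is a Monday and not a holiday, the date is unchanged.
Applying the 10-calendar-day extension: 1999-05-31 + 10 days = 1999-06-10.
1999-06-10 is a Thursday and not a listed holiday, so it stands.
Counting 20 further business days from 1999-06-10 reaches 1999-07-08.
1999-07-08 falls on a Thursday, which is a business day, so no adjustment is needed.
The final due date is 1999-07-08.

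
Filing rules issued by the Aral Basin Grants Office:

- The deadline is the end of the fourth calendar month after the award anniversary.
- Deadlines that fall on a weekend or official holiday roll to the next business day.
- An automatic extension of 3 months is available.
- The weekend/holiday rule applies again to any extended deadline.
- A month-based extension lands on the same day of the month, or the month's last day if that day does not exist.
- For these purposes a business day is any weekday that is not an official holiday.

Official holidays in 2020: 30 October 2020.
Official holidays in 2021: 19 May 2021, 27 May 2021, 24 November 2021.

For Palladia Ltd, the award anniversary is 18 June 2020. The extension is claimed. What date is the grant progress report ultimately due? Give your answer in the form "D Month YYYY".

2 February 2021

The fourth month after 18 June 2020 is October 2020, whose last day is 31 October 2020.
Because 31 October 2020 is a Saturday, the deadline becomes 2 November 2020 (Monday).
Applying the 3 months extension: 3 months after 2 November 2020 is 2 February 2021.
Since 2 February 2021 is a Tuesday and not a holiday, the date is unchanged.
The final due date is 2 February 2021.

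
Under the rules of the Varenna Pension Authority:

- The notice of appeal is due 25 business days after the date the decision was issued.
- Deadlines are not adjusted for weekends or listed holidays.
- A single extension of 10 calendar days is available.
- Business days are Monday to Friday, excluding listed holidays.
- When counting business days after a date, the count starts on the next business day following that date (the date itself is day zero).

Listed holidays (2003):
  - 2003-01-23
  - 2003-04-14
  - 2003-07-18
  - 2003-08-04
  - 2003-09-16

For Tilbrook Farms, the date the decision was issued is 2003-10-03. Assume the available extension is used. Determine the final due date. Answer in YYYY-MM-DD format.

2003-11-17

25 business days after 2003-10-03, excluding weekends and holidays, is 2003-11-07.
2003-11-07 is a Friday; no weekend or holiday adjustment applies.
Applying the 10-calendar-day extension: 2003-11-07 + 10 days = 2003-11-17.
2003-11-17 falls on a Monday. The rules make no weekend/holiday allowance, so it remains 2003-11-17.
Final deadline: 2003-11-17.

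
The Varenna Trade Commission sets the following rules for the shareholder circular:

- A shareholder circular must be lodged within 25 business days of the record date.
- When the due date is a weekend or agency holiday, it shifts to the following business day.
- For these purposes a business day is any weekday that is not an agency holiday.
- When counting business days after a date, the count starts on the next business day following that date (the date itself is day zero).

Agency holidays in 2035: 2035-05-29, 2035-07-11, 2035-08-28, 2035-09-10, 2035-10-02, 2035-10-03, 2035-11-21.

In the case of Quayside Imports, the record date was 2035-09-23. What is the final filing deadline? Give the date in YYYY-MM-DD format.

2035-10-30

Starting the day after 2035-09-23 and counting 25 business days lands on 2035-10-30.
Since 2035-10-30 is a Tuesday and not a holiday, the date is unchanged.
Final deadline: 2035-10-30.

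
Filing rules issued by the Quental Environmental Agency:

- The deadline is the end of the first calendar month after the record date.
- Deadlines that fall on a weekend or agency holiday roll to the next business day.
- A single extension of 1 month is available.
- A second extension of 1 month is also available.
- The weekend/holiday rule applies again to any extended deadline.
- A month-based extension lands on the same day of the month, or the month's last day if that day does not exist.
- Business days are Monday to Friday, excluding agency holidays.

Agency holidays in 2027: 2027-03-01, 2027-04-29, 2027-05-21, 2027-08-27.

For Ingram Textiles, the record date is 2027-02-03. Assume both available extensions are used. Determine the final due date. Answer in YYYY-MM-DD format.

The first month after 2027-02-03 is March 2027, whose last day is 2027-03-31.
2027-03-31 is a Wednesday and not a listed holiday, so it stands.
Applying the 1 month extension: 1 month after 2027-03-31 is 2027-04-30 (day 31 does not exist in April, so the month's last day is used).
2027-04-30 is a Friday and not a listed holiday, so it stands.
Applying the 1 month extension: 1 month after 2027-04-30 is 2027-05-30.
Because 2027-05-30 is a Sunday, the deadline becomes 2027-05-31 (Monday).
The final due date is 2027-05-31.

2027-05-31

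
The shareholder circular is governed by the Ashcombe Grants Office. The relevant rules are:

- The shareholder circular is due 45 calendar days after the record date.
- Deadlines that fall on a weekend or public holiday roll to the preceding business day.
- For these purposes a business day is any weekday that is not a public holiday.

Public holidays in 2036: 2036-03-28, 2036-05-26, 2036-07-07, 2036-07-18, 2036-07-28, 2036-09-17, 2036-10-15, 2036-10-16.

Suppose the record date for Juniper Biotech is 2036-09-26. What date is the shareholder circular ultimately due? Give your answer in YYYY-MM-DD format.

2036-11-10

Trigger date 2036-09-26 + 45 calendar days = 2036-11-10.
Since 2036-11-10 is a Monday and not a holiday, the date is unchanged.
Deadline: 2036-11-10.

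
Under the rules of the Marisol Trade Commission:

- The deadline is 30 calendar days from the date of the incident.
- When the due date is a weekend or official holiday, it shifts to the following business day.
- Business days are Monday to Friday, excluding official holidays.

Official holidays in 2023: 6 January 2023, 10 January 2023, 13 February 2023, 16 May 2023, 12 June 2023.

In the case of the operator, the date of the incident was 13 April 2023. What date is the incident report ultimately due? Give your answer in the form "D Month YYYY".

15 May 2023

Trigger date 13 April 2023 + 30 calendar days = 13 May 2023.
13 May 2023 is a Saturday, so it moves to the next business day, 15 May 2023 (Monday).
The final due date is 15 May 2023.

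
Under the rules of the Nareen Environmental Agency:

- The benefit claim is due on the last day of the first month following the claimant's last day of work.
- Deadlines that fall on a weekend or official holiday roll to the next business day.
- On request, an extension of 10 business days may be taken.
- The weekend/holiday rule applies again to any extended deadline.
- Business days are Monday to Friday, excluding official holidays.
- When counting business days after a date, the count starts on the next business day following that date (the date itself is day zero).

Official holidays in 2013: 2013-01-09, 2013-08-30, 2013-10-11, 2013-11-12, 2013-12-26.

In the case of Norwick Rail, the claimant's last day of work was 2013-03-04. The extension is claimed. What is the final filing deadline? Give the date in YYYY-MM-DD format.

The first month after 2013-03-04 is April 2013, whose last day is 2013-04-30.
Since 2013-04-30 is a Tuesday and not a holiday, the date is unchanged.
The 10-business-day extension runs from 2013-04-30 to 2013-05-14.
2013-05-14 is a Tuesday and not a listed holiday, so it stands.
The final due date is 2013-05-14.

2013-05-14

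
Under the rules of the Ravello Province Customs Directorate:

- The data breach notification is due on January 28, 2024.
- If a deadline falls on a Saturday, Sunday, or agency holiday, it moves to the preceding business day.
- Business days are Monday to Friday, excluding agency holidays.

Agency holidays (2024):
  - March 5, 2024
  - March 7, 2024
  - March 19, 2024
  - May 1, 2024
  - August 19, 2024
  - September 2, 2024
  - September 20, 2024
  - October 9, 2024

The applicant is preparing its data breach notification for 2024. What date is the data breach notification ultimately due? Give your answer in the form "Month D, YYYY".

January 26, 2024

Start from the fixed due date, January 28, 2024.
January 28, 2024 is a Sunday, so it moves to the preceding business day, January 26, 2024 (Friday).
Final deadline: January 26, 2024.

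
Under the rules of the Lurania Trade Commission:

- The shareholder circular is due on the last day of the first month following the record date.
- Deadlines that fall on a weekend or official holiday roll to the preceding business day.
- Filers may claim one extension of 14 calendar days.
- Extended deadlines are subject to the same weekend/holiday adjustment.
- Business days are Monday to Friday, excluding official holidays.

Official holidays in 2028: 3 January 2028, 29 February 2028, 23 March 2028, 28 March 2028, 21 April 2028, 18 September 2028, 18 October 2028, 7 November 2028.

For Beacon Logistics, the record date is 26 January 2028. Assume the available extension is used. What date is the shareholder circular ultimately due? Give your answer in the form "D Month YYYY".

13 March 2028

1 month after 26 January 2028 is February 2028; that month ends on 29 February 2028.
29 February 2028 is a listed holiday; the preceding business day is 28 February 2028 (Monday).
Add the 14 calendar-day extension to 28 February 2028: 13 March 2028.
13 March 2028 falls on a Monday, which is a business day, so no adjustment is needed.
Final deadline: 13 March 2028.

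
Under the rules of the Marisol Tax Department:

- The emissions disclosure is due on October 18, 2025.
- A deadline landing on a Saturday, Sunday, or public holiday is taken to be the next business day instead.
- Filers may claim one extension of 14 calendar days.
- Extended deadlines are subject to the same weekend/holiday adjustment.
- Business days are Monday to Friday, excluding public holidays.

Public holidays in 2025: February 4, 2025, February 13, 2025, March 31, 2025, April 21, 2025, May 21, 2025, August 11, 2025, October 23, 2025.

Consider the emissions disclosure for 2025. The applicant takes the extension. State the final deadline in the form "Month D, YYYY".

The stated deadline is October 18, 2025.
October 18, 2025 is a Saturday, so it moves to the next business day, October 20, 2025 (Monday).
Add the 14 calendar-day extension to October 20, 2025: November 3, 2025.
Since November 3, 2025 is a Monday and not a holiday, the date is unchanged.
The final due date is November 3, 2025.

November 3, 2025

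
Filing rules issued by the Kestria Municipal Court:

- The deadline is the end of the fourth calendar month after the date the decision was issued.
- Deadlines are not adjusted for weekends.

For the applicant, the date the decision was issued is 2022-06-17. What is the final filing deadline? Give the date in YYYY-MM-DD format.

The fourth month after 2022-06-17 is October 2022, whose last day is 2022-10-31.
No adjustment is made for weekends or holidays, so 2022-10-31 stands.
Deadline: 2022-10-31.

2022-10-31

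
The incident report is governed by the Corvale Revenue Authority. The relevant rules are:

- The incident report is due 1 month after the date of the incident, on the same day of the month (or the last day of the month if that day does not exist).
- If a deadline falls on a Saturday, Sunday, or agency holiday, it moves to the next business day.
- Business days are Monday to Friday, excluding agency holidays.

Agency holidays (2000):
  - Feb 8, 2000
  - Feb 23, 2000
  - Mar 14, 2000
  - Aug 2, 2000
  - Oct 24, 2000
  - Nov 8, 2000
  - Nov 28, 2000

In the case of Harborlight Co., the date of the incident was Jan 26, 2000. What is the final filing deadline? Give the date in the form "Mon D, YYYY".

1 month from Jan 26, 2000 is Feb 26, 2000.
Because Feb 26, 2000 is a Saturday, the deadline becomes Feb 28, 2000 (Monday).
Final deadline: Feb 28, 2000.

Feb 28, 2000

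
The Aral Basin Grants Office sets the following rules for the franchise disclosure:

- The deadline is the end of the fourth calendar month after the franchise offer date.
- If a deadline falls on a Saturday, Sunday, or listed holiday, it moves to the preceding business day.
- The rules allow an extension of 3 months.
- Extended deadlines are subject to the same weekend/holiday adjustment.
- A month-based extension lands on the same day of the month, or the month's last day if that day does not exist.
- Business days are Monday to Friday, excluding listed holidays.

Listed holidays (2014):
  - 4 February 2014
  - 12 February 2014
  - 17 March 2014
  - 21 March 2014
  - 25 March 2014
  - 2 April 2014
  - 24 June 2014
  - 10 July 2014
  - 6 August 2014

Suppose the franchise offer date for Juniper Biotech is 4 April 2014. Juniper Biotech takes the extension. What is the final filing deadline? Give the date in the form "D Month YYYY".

4 months after 4 April 2014 is August 2014; that month ends on 31 August 2014.
Because 31 August 2014 is a Sunday, the deadline becomes 29 August 2014 (Friday).
Applying the 3 months extension: 3 months after 29 August 2014 is 29 November 2014.
29 November 2014 falls on a Saturday. Rolling to the preceding business day gives 28 November 2014, a Friday.
Deadline: 28 November 2014.

28 November 2014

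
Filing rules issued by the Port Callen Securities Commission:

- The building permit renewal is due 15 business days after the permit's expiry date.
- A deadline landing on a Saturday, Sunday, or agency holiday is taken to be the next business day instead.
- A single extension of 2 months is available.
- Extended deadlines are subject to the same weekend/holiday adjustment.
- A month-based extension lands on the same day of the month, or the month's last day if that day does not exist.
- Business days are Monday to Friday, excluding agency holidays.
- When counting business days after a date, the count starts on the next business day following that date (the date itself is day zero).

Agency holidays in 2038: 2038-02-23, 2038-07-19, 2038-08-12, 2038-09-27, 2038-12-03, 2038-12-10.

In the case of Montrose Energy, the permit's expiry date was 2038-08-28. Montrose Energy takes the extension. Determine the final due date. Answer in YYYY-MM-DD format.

2038-11-17

Counting 15 business days after 2038-08-28 (skipping weekends and listed holidays) reaches 2038-09-17.
Since 2038-09-17 is a Friday and not a holiday, the date is unchanged.
Applying the 2 months extension: 2 months after 2038-09-17 is 2038-11-17.
2038-11-17 is a Wednesday and not a listed holiday, so it stands.
The final due date is 2038-11-17.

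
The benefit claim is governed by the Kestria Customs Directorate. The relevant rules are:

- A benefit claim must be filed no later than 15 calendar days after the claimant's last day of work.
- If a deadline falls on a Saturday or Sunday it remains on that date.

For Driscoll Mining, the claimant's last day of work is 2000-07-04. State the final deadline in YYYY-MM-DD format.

2000-07-19

From 2000-07-04, 15 calendar days later is 2000-07-19.
2000-07-19 is a Wednesday; no weekend or holiday adjustment applies.
The final due date is 2000-07-19.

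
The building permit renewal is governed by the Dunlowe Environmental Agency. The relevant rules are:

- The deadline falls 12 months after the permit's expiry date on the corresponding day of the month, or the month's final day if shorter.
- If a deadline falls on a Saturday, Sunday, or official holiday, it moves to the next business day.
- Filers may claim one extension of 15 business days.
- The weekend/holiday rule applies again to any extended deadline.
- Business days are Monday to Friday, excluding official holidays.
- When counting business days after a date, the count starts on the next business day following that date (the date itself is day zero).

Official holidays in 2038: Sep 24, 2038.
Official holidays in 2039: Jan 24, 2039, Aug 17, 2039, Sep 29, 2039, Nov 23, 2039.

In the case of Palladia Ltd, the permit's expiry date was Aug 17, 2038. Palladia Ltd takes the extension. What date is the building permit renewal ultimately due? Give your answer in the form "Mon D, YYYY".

Sep 8, 2039

Moving 12 months forward from Aug 17, 2038 on the corresponding day gives Aug 17, 2039.
Aug 17, 2039 falls on a listed holiday. Rolling to the next business day gives Aug 18, 2039, a Thursday.
Counting 15 further business days from Aug 18, 2039 reaches Sep 8, 2039.
Since Sep 8, 2039 is a Thursday and not a holiday, the date is unchanged.
The final due date is Sep 8, 2039.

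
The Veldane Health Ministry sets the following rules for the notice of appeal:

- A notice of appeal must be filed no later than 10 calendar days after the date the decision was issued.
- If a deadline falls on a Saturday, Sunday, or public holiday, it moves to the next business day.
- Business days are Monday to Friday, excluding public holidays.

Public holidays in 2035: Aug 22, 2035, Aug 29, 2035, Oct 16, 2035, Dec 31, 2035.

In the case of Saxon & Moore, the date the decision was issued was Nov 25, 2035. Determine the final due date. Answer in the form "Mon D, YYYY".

Dec 5, 2035

From Nov 25, 2035, 10 calendar days later is Dec 5, 2035.
Dec 5, 2035 (Wednesday) is already a business day.
So the filing is due Dec 5, 2035.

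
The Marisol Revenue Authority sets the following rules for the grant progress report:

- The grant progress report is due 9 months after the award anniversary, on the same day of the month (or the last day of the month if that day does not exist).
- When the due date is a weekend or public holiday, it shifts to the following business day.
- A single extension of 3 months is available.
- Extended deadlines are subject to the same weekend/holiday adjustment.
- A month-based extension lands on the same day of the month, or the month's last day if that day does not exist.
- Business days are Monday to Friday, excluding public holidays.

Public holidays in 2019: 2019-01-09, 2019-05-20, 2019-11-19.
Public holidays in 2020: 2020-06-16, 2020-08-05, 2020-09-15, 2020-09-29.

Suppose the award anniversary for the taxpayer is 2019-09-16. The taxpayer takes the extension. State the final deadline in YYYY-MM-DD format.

Moving 9 months forward from 2019-09-16 on the corresponding day gives 2020-06-16.
2020-06-16 is a listed holiday; the next business day is 2020-06-17 (Wednesday).
Applying the 3 months extension: 3 months after 2020-06-17 is 2020-09-17.
2020-09-17 falls on a Thursday, which is a business day, so no adjustment is needed.
So the filing is due 2020-09-17.

2020-09-17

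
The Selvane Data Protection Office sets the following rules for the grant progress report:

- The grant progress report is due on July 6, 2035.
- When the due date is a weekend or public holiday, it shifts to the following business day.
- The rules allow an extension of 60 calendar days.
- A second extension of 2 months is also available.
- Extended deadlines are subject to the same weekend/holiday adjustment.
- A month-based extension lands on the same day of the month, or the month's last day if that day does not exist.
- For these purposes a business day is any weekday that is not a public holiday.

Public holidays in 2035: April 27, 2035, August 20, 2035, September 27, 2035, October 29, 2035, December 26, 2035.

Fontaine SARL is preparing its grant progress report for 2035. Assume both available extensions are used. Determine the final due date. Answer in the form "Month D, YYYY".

November 5, 2035

The stated deadline is July 6, 2035.
July 6, 2035 falls on a Friday, which is a business day, so no adjustment is needed.
Add the 60 calendar-day extension to July 6, 2035: September 4, 2035.
Since September 4, 2035 is a Tuesday and not a holiday, the date is unchanged.
The 2 months extension carries September 4, 2035 to November 4, 2035.
November 4, 2035 is a Sunday; the next business day is November 5, 2035 (Monday).
Deadline: November 5, 2035.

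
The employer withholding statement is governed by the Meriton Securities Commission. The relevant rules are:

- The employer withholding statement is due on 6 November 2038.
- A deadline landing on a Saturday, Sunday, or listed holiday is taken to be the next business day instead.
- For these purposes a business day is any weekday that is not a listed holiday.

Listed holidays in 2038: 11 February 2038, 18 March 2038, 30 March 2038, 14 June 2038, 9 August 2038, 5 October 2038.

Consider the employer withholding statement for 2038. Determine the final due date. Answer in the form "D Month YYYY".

The stated deadline is 6 November 2038.
Because 6 November 2038 is a Saturday, the deadline becomes 8 November 2038 (Monday).
So the filing is due 8 November 2038.

8 November 2038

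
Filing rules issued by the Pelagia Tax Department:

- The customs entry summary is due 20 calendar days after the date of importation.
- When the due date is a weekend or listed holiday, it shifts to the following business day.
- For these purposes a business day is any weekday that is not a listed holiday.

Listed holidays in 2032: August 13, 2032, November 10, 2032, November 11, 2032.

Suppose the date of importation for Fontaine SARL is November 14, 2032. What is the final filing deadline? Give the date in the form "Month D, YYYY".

December 6, 2032

20 calendar days after November 14, 2032 is December 4, 2032.
December 4, 2032 is a Saturday, so it moves to the next business day, December 6, 2032 (Monday).
So the filing is due December 6, 2032.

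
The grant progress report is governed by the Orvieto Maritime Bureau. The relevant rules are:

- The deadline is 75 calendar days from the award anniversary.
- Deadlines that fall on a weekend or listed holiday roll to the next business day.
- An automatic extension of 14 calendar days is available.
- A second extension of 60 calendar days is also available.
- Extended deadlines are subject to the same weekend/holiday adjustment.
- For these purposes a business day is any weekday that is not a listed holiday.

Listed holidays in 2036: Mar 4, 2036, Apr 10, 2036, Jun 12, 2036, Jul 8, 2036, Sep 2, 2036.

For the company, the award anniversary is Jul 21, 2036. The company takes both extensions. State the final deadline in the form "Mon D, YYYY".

Adding 75 calendar days to Jul 21, 2036 gives Oct 4, 2036.
Oct 4, 2036 is a Saturday, so it moves to the next business day, Oct 6, 2036 (Monday).
Applying the 14-calendar-day extension: Oct 6, 2036 + 14 days = Oct 20, 2036.
Oct 20, 2036 falls on a Monday, which is a business day, so no adjustment is needed.
Applying the 60-calendar-day extension: Oct 20, 2036 + 60 days = Dec 19, 2036.
Dec 19, 2036 is a Friday and not a listed holiday, so it stands.
Deadline: Dec 19, 2036.

Dec 19, 2036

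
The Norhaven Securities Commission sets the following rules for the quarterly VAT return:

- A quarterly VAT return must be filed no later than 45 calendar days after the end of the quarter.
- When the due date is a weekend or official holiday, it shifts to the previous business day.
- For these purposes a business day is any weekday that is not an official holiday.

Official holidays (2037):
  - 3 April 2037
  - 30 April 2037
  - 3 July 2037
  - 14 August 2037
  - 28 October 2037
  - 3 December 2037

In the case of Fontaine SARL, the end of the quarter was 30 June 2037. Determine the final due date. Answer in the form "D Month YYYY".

Trigger date 30 June 2037 + 45 calendar days = 14 August 2037.
Because 14 August 2037 is a listed holiday, the deadline becomes 13 August 2037 (Thursday).
So the filing is due 13 August 2037.

13 August 2037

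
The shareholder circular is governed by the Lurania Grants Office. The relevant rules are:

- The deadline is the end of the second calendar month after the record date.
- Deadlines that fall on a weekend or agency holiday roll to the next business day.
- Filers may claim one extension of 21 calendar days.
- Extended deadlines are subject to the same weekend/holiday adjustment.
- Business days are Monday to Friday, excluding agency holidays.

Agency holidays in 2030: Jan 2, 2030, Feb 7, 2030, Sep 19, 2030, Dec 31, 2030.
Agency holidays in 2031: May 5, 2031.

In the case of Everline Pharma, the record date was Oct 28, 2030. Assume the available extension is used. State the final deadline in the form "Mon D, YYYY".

The second month after Oct 28, 2030 is December 2030, whose last day is Dec 31, 2030.
Dec 31, 2030 is a listed holiday, so it moves to the next business day, Jan 1, 2031 (Wednesday).
Applying the 21-calendar-day extension: Jan 1, 2031 + 21 days = Jan 22, 2031.
Jan 22, 2031 (Wednesday) is already a business day.
So the filing is due Jan 22, 2031.

Jan 22, 2031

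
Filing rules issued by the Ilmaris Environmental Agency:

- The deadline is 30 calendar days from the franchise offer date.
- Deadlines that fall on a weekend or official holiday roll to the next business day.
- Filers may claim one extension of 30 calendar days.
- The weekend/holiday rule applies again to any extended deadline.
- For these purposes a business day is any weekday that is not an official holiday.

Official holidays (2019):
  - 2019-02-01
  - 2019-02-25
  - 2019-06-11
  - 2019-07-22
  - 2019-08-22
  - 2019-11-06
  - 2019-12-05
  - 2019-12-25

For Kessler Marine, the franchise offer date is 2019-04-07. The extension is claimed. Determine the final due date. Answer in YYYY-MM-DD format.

From 2019-04-07, 30 calendar days later is 2019-05-07.
2019-05-07 is a Tuesday and not a listed holiday, so it stands.
Add the 30 calendar-day extension to 2019-05-07: 2019-06-06.
2019-06-06 is a Thursday and not a listed holiday, so it stands.
So the filing is due 2019-06-06.

2019-06-06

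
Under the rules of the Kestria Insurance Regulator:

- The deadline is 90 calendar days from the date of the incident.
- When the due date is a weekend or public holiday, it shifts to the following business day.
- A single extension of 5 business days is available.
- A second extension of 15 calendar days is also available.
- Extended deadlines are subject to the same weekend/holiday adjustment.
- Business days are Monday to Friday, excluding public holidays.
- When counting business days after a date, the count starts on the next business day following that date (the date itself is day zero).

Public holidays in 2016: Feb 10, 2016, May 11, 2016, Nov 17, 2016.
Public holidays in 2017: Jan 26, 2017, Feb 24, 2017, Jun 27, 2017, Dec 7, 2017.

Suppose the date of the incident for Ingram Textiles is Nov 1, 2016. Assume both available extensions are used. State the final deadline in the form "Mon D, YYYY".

From Nov 1, 2016, 90 calendar days later is Jan 30, 2017.
Jan 30, 2017 is a Monday and not a listed holiday, so it stands.
The 5-business-day extension runs from Jan 30, 2017 to Feb 6, 2017.
Since Feb 6, 2017 is a Monday and not a holiday, the date is unchanged.
The 15-calendar-day extension moves the deadline from Feb 6, 2017 to Feb 21, 2017.
Feb 21, 2017 is a Tuesday and not a listed holiday, so it stands.
Deadline: Feb 21, 2017.

Feb 21, 2017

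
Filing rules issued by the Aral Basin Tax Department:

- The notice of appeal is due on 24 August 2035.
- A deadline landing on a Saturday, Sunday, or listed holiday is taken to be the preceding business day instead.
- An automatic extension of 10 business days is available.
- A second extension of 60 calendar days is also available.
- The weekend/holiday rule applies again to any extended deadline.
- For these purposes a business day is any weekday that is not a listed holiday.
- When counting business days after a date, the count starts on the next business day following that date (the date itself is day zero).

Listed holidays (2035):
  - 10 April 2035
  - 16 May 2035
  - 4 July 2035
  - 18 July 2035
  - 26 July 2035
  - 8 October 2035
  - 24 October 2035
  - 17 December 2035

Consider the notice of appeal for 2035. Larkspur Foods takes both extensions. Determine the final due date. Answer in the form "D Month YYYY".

The stated deadline is 24 August 2035.
24 August 2035 is a Friday and not a listed holiday, so it stands.
The 10-business-day extension runs from 24 August 2035 to 7 September 2035.
7 September 2035 falls on a Friday, which is a business day, so no adjustment is needed.
The 60-calendar-day extension moves the deadline from 7 September 2035 to 6 November 2035.
Since 6 November 2035 is a Tuesday and not a holiday, the date is unchanged.
Final deadline: 6 November 2035.

6 November 2035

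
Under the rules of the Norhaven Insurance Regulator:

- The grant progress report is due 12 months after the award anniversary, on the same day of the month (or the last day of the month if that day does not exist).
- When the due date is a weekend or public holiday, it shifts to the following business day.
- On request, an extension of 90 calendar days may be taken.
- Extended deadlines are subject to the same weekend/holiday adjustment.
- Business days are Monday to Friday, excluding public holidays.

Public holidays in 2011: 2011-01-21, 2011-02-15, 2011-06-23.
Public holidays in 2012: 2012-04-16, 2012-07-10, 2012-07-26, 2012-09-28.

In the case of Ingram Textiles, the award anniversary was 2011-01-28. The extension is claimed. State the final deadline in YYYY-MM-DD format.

2012-04-30

Moving 12 months forward from 2011-01-28 on the corresponding day gives 2012-01-28.
2012-01-28 is a Saturday, so it moves to the next business day, 2012-01-30 (Monday).
The 90-calendar-day extension moves the deadline from 2012-01-30 to 2012-04-29.
2012-04-29 falls on a Sunday. Rolling to the next business day gives 2012-04-30, a Monday.
The final due date is 2012-04-30.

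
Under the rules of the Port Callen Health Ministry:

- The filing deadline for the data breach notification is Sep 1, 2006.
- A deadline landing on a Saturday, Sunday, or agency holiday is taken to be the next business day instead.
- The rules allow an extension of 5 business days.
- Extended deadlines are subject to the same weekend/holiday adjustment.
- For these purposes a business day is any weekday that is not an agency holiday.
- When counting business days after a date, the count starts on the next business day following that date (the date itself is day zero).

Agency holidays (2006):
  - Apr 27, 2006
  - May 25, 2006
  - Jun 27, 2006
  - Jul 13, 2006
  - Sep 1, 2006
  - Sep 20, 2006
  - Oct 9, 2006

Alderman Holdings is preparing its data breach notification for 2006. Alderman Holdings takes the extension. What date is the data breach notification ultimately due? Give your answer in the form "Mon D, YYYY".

Sep 11, 2006

The statutory due date is Sep 1, 2006.
Sep 1, 2006 falls on a listed holiday. Rolling to the next business day gives Sep 4, 2006, a Monday.
The 5-business-day extension runs from Sep 4, 2006 to Sep 11, 2006.
Sep 11, 2006 is a Monday and not a listed holiday, so it stands.
The final due date is Sep 11, 2006.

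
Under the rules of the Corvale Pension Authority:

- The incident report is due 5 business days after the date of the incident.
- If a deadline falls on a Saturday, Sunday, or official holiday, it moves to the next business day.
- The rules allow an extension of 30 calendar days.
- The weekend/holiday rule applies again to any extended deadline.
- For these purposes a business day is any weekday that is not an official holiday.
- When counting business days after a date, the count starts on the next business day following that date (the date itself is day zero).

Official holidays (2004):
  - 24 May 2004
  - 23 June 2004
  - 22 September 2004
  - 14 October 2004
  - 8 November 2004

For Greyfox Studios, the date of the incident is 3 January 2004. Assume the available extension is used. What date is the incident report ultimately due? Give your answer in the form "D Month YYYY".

Starting the day after 3 January 2004 and counting 5 business days lands on 9 January 2004.
9 January 2004 is a Friday and not a listed holiday, so it stands.
Applying the 30-calendar-day extension: 9 January 2004 + 30 days = 8 February 2004.
8 February 2004 is a Sunday, so it moves to the next business day, 9 February 2004 (Monday).
Final deadline: 9 February 2004.

9 February 2004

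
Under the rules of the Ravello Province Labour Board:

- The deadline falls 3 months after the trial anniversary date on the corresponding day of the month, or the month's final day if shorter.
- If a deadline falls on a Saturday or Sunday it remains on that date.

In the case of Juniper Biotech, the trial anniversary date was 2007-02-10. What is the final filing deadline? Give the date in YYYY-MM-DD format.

3 months after 2007-02-10, on the same day of the month, is 2007-05-10.
2007-05-10 is a Thursday; no weekend or holiday adjustment applies.
So the filing is due 2007-05-10.

2007-05-10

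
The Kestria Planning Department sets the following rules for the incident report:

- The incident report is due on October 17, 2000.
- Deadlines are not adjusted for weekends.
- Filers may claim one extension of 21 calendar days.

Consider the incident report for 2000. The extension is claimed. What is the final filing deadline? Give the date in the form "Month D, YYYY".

November 7, 2000

The statutory due date is October 17, 2000.
October 17, 2000 is a Tuesday; no weekend or holiday adjustment applies.
With the 21-day extension, October 17, 2000 becomes November 7, 2000.
No adjustment is made for weekends or holidays, so November 7, 2000 stands.
The final due date is November 7, 2000.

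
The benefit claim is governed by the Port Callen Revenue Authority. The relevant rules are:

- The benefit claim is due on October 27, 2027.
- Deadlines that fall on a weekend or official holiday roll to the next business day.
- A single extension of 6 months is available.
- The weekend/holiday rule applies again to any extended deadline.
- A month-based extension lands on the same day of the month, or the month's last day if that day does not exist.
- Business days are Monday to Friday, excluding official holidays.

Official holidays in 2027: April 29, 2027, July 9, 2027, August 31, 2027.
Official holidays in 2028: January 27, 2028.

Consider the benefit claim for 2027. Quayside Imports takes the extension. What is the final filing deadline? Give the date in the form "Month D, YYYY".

April 27, 2028

The statutory due date is October 27, 2027.
October 27, 2027 is a Wednesday and not a listed holiday, so it stands.
Applying the 6 months extension: 6 months after October 27, 2027 is April 27, 2028.
April 27, 2028 falls on a Thursday, which is a business day, so no adjustment is needed.
So the filing is due April 27, 2028.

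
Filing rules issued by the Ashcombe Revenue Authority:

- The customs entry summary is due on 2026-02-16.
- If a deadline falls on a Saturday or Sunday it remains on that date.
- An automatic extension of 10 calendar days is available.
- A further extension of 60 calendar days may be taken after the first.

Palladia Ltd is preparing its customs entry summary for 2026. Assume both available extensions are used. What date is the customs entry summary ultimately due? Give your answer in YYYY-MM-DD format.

2026-04-27

The statutory due date is 2026-02-16.
No adjustment is made for weekends or holidays, so 2026-02-16 stands.
With the 10-day extension, 2026-02-16 becomes 2026-02-26.
2026-02-26 falls on a Thursday. The rules make no weekend/holiday allowance, so it remains 2026-02-26.
The 60-calendar-day extension moves the deadline from 2026-02-26 to 2026-04-27.
2026-04-27 is a Monday; no weekend or holiday adjustment applies.
Deadline: 2026-04-27.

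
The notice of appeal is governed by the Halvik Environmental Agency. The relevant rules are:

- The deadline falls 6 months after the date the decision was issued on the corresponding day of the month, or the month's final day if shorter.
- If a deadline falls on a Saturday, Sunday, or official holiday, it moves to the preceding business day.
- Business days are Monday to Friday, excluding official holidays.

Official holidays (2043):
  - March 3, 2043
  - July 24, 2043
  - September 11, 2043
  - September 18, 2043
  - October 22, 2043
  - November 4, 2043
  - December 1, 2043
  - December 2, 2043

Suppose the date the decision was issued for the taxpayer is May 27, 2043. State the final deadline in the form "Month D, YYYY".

6 months from May 27, 2043 is November 27, 2043.
November 27, 2043 is a Friday and not a listed holiday, so it stands.
The final due date is November 27, 2043.

November 27, 2043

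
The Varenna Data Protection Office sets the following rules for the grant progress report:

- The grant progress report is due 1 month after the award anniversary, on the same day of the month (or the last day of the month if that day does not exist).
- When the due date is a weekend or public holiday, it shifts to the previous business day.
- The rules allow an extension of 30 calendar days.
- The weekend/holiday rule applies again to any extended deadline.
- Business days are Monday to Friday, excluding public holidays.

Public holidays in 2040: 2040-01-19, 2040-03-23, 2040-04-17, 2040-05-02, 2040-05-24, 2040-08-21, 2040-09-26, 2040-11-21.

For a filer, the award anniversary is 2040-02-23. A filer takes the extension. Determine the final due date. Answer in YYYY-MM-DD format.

Moving 1 month forward from 2040-02-23 on the corresponding day gives 2040-03-23.
2040-03-23 is a listed holiday, so it moves to the preceding business day, 2040-03-22 (Thursday).
Applying the 30-calendar-day extension: 2040-03-22 + 30 days = 2040-04-21.
2040-04-21 is a Saturday, so it moves to the preceding business day, 2040-04-20 (Friday).
The final due date is 2040-04-20.

2040-04-20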